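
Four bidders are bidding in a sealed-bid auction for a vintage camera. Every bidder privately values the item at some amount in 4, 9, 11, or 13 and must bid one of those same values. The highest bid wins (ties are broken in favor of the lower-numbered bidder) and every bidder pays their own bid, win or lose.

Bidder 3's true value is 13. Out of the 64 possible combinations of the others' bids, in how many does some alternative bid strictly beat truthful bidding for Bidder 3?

40

Others bid (4, 4, 4): truth gives 0; bid 9 gives 4 > 0. Violating.
Others bid (4, 4, 9): truth gives 0; bid 9 gives 4 > 0. Violating.
Others bid (4, 4, 11): truth gives 0; bid 11 gives 2 > 0. Violating.
Others bid (4, 9, 4): truth gives 0; bid 11 gives 2 > 0. Violating.
Others bid (4, 4, 13): truth gives 0; no alternative beats it.
Others bid (4, 9, 13): truth gives 0; no alternative beats it.
(Checking all 64 profiles: 40 have a profitable deviation, 24 do not.)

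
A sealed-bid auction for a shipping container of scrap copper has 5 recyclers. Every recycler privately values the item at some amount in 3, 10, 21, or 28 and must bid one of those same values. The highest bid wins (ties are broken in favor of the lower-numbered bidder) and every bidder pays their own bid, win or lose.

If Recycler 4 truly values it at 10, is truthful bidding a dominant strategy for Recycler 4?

No

Consider the case where Recycler 1 bids 3, Recycler 2 bids 3, Recycler 3 bids 3 and Recycler 5 bids 21.
Truthful bid 10: loses but pays 10, utility -10.
Bid 3 instead: loses but pays 3, utility -3.
Since -3 > -10, bidding 3 is strictly better here, so truthful bidding is not dominant.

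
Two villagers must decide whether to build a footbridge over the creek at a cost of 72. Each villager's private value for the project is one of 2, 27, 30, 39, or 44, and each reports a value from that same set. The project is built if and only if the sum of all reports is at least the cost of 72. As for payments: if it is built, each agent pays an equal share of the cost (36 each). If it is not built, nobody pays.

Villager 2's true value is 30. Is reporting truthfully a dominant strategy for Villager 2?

No

Consider the case where Villager 1 reports 44.
Truthful report 30: project built, pays 36, utility 30 - 36 = -6.
Report 2 instead: project not built, utility 0.
Since 0 > -6, reporting 2 is strictly better here, so truthful reporting is not dominant.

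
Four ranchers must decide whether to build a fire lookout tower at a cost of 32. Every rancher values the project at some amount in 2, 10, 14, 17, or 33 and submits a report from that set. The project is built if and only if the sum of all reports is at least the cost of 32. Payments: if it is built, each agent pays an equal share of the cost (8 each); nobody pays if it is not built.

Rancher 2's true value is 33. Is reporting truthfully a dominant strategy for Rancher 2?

Yes

Check each profile of the others' reports and compare truth against every alternative report.
Others report (2, 2, 2): truth gives 25, best alternative gives 0.
Others report (2, 2, 10): truth gives 25, best alternative gives 0.
Others report (2, 10, 2): truth gives 25, best alternative gives 0.
Others report (10, 2, 2): truth gives 25, best alternative gives 0.
Others report (2, 2, 14): truth gives 25, best alternative gives 25.
Others report (2, 2, 17): truth gives 25, best alternative gives 25.
(Remaining 119 profiles checked similarly; truth is weakly best in each.)
In every case the truthful report is at least as good as any alternative, so it is a dominant strategy.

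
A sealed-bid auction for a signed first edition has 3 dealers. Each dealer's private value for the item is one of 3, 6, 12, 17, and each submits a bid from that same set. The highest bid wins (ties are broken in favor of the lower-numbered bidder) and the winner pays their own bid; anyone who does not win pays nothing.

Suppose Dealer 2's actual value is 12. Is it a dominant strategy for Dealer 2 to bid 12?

No

Consider the case where Dealer 1 bids 3 and Dealer 3 bids 3.
Truthful bid 12: wins, pays 12, utility 12 - 12 = 0.
Bid 6 instead: wins, pays 6, utility 12 - 6 = 6.
Since 6 > 0, bidding 6 is strictly better here, so truthful bidding is not dominant.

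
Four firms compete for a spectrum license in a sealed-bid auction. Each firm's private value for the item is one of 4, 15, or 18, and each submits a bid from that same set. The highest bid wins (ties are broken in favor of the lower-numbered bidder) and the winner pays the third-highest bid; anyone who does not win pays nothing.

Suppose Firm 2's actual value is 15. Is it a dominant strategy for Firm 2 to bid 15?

Consider the case where Firm 1 bids 4, Firm 3 bids 4 and Firm 4 bids 18.
Truthful bid 15: loses, pays 0, utility 0.
Bid 18 instead: wins, pays 4, utility 15 - 4 = 11.
Since 11 > 0, bidding 18 is strictly better here, so truthful bidding is not dominant.

No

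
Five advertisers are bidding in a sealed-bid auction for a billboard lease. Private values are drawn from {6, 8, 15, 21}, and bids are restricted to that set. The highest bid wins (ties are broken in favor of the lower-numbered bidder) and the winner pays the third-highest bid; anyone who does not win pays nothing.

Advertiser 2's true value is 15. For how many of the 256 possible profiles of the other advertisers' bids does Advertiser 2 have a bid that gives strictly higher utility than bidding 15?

32

Others bid (6, 6, 6, 21): truth gives 0; bid 21 gives 9 > 0. Violating.
Others bid (6, 6, 8, 21): truth gives 0; bid 21 gives 7 > 0. Violating.
Others bid (6, 6, 21, 6): truth gives 0; bid 21 gives 9 > 0. Violating.
Others bid (6, 6, 21, 8): truth gives 0; bid 21 gives 7 > 0. Violating.
Others bid (6, 6, 6, 6): truth gives 9; no alternative beats it.
Others bid (6, 6, 6, 8): truth gives 9; no alternative beats it.
(Checking all 256 profiles: 32 have a profitable deviation, 224 do not.)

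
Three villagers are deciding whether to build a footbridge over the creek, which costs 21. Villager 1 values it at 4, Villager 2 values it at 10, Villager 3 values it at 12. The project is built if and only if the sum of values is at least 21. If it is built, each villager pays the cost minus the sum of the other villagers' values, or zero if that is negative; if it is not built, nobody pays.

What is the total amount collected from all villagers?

Total value 26 ≥ cost 21, so it is built.
Villager 1: others sum to 22; max(0, 21 - 22) = 0.
Villager 2: others sum to 16; max(0, 21 - 16) = 5.
Villager 3: others sum to 14; max(0, 21 - 14) = 7.
Total collected = 0 + 5 + 7 = 12.

12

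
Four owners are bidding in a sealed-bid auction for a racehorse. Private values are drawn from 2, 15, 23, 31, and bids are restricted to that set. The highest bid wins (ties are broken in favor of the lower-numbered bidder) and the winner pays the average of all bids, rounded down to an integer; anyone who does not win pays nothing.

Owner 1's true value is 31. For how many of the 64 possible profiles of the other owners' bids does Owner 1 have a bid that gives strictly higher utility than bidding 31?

27

Others bid (2, 2, 2): truth gives 22; bid 2 gives 29 > 22. Violating.
Others bid (2, 2, 15): truth gives 19; bid 15 gives 23 > 19. Violating.
Others bid (2, 2, 23): truth gives 17; bid 23 gives 19 > 17. Violating.
Others bid (2, 15, 2): truth gives 19; bid 15 gives 23 > 19. Violating.
Others bid (2, 2, 31): truth gives 15; no alternative beats it.
Others bid (2, 15, 31): truth gives 12; no alternative beats it.
(Checking all 64 profiles: 27 have a profitable deviation, 37 do not.)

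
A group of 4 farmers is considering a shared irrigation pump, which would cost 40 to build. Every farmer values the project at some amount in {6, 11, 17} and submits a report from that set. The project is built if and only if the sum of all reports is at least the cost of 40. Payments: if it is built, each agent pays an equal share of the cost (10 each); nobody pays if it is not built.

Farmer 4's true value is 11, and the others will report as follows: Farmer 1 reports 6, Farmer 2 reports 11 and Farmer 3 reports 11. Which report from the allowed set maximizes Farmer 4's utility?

Report 6: project not built, utility 0.
Report 11: project not built, utility 0.
Report 17: project built, pays 10, utility 11 - 10 = 1.
The best choice is 17 with utility 1.

17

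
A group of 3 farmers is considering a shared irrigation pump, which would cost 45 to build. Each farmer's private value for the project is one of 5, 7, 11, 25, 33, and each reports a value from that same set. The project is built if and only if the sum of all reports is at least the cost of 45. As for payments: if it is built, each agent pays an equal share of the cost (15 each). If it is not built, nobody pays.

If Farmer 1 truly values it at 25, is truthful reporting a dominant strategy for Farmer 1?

Consider the case where Farmer 2 reports 5 and Farmer 3 reports 7.
Truthful report 25: project not built, utility 0.
Report 33 instead: project built, pays 15, utility 25 - 15 = 10.
Since 10 > 0, reporting 33 is strictly better here, so truthful reporting is not dominant.

No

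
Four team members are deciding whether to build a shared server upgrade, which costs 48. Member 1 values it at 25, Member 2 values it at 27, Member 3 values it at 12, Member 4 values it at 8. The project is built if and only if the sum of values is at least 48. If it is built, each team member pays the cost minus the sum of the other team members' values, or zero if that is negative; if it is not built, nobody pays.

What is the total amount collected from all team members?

4

Total value 72 ≥ cost 48, so it is built.
Member 1: others sum to 47; max(0, 48 - 47) = 1.
Member 2: others sum to 45; max(0, 48 - 45) = 3.
Member 3: others sum to 60; max(0, 48 - 60) = 0.
Member 4: others sum to 64; max(0, 48 - 64) = 0.
Total collected = 1 + 3 + 0 + 0 = 4.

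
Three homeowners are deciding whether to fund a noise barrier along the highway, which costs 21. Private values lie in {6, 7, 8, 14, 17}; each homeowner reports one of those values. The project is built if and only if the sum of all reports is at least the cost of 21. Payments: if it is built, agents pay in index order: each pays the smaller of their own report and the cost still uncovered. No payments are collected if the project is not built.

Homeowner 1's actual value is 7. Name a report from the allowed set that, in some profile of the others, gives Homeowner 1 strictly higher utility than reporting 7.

Suppose Homeowner 2 reports 6 and Homeowner 3 reports 14.
Report 7: project built, pays 7, utility 7 - 7 = 0.
Report 6: project built, pays 6, utility 7 - 6 = 1.
So reporting 6 beats truth here (1 > 0).

6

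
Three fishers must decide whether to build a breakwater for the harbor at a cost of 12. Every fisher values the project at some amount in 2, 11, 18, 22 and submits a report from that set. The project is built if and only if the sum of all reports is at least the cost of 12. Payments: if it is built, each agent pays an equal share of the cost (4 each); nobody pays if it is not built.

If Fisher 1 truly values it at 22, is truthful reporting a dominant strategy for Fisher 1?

Yes

Check each profile of the others' reports and compare truth against every alternative report.
Others report (2, 2): truth gives 18, best alternative gives 18.
Others report (2, 11): truth gives 18, best alternative gives 18.
Others report (2, 18): truth gives 18, best alternative gives 18.
Others report (2, 22): truth gives 18, best alternative gives 18.
Others report (11, 2): truth gives 18, best alternative gives 18.
Others report (11, 11): truth gives 18, best alternative gives 18.
(Remaining 10 profiles checked similarly; truth is weakly best in each.)
In every case the truthful report is at least as good as any alternative, so it is a dominant strategy.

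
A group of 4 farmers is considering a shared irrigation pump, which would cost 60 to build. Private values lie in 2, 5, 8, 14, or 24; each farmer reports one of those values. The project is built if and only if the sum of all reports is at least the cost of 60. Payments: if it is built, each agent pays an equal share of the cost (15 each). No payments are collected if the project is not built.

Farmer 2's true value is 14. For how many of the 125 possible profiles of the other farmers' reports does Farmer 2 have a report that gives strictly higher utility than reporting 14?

Others report (2, 24, 24): truth gives -1; report 2 gives 0 > -1. Violating.
Others report (5, 24, 24): truth gives -1; report 2 gives 0 > -1. Violating.
Others report (8, 14, 24): truth gives -1; report 2 gives 0 > -1. Violating.
Others report (8, 24, 14): truth gives -1; report 2 gives 0 > -1. Violating.
Others report (2, 2, 2): truth gives 0; no alternative beats it.
Others report (2, 2, 5): truth gives 0; no alternative beats it.
(Checking all 125 profiles: 18 have a profitable deviation, 107 do not.)

18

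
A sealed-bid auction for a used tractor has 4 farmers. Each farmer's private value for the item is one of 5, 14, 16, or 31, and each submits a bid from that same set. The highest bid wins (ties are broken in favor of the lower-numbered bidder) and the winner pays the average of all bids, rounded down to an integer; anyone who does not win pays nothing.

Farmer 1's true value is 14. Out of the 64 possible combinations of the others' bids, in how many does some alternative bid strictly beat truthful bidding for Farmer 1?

Others bid (5, 5, 5): truth gives 7; bid 5 gives 9 > 7. Violating.
Others bid (5, 5, 16): truth gives 0; bid 16 gives 4 > 0. Violating.
Others bid (5, 14, 16): truth gives 0; bid 16 gives 2 > 0. Violating.
Others bid (5, 16, 5): truth gives 0; bid 16 gives 4 > 0. Violating.
Others bid (5, 5, 14): truth gives 5; no alternative beats it.
Others bid (5, 5, 31): truth gives 0; no alternative beats it.
(Checking all 64 profiles: 13 have a profitable deviation, 51 do not.)

13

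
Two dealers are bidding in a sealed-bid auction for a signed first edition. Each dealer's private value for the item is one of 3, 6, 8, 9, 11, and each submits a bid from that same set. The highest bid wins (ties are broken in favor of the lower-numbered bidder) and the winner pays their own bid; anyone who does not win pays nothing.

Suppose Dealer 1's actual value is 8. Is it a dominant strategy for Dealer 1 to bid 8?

Consider the case where Dealer 2 bids 3.
Truthful bid 8: wins, pays 8, utility 8 - 8 = 0.
Bid 3 instead: wins, pays 3, utility 8 - 3 = 5.
Since 5 > 0, bidding 3 is strictly better here, so truthful bidding is not dominant.

No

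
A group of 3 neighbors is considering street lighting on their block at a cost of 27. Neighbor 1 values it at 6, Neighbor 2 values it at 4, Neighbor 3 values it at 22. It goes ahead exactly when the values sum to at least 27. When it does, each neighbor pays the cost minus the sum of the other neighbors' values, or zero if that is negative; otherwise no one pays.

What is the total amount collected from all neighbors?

18

Total value 32 ≥ cost 27, so it is built.
Neighbor 1: others sum to 26; max(0, 27 - 26) = 1.
Neighbor 2: others sum to 28; max(0, 27 - 28) = 0.
Neighbor 3: others sum to 10; max(0, 27 - 10) = 17.
Total collected = 1 + 0 + 17 = 18.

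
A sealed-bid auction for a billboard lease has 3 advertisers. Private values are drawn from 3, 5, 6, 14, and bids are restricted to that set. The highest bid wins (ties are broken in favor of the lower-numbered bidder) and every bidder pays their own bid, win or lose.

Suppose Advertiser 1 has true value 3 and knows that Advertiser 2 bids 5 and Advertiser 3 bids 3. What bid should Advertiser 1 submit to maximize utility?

Bid 3: loses but pays 3, utility -3.
Bid 5: wins, pays 5, utility 3 - 5 = -2.
Bid 6: wins, pays 6, utility 3 - 6 = -3.
Bid 14: wins, pays 14, utility 3 - 14 = -11.
The best choice is 5 with utility -2.

5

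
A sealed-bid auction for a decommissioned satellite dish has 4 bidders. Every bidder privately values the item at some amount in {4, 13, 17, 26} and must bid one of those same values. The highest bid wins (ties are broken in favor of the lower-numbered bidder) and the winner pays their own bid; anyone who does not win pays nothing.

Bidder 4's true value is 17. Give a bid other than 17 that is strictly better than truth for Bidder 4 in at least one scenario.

Suppose Bidder 1 bids 4, Bidder 2 bids 4 and Bidder 3 bids 4.
Bid 17: wins, pays 17, utility 17 - 17 = 0.
Bid 13: wins, pays 13, utility 17 - 13 = 4.
So bidding 13 beats truth here (4 > 0).

13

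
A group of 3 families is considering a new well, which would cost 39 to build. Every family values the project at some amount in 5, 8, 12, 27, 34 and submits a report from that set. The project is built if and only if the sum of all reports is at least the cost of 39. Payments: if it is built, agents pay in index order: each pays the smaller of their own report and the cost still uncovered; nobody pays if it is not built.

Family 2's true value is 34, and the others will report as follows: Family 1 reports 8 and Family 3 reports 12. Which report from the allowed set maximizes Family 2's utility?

Report 5: project not built, utility 0.
Report 8: project not built, utility 0.
Report 12: project not built, utility 0.
Report 27: project built, pays 27, utility 34 - 27 = 7.
Report 34: project built, pays 31, utility 34 - 31 = 3.
The best choice is 27 with utility 7.

27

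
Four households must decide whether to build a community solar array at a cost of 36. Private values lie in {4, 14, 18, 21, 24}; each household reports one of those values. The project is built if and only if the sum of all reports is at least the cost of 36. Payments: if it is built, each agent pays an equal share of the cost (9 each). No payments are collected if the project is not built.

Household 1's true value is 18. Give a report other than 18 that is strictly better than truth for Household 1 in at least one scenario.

Suppose Household 2 reports 4, Household 3 reports 4 and Household 4 reports 4.
Report 18: project not built, utility 0.
Report 24: project built, pays 9, utility 18 - 9 = 9.
So reporting 24 beats truth here (9 > 0).

24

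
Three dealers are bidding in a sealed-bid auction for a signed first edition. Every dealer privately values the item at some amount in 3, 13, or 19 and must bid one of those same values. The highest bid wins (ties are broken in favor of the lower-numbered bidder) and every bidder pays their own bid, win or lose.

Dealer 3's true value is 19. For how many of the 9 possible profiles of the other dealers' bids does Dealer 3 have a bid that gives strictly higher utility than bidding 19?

Others bid (3, 3): truth gives 0; bid 13 gives 6 > 0. Violating.
Others bid (3, 19): truth gives -19; bid 3 gives -3 > -19. Violating.
Others bid (13, 19): truth gives -19; bid 3 gives -3 > -19. Violating.
Others bid (19, 3): truth gives -19; bid 3 gives -3 > -19. Violating.
Others bid (3, 13): truth gives 0; no alternative beats it.
Others bid (13, 3): truth gives 0; no alternative beats it.
(Checking all 9 profiles: 6 have a profitable deviation, 3 do not.)

6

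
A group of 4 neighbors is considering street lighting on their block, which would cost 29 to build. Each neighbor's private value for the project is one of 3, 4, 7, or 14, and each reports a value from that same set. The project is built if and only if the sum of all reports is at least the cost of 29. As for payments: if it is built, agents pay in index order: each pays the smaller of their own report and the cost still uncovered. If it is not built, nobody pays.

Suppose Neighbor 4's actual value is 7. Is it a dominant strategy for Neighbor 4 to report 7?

Check each profile of the others' reports and compare truth against every alternative report.
Others report (3, 14, 14): truth gives 7, best alternative gives 7.
Others report (4, 14, 14): truth gives 7, best alternative gives 7.
Others report (7, 14, 14): truth gives 7, best alternative gives 7.
Others report (14, 3, 14): truth gives 7, best alternative gives 7.
Others report (14, 4, 14): truth gives 7, best alternative gives 7.
Others report (14, 7, 14): truth gives 7, best alternative gives 7.
(Remaining 58 profiles checked similarly; truth is weakly best in each.)
In every case the truthful report is at least as good as any alternative, so it is a dominant strategy.

Yes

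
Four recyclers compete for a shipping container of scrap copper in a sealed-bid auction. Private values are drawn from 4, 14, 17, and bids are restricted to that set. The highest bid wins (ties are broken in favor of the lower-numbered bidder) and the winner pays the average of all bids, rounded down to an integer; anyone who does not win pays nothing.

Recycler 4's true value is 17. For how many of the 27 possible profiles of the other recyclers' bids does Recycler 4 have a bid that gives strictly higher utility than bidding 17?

1

Others bid (4, 4, 4): truth gives 10; bid 14 gives 11 > 10. Violating.
Others bid (4, 4, 14): truth gives 8; no alternative beats it.
Others bid (4, 4, 17): truth gives 0; no alternative beats it.
(Checking all 27 profiles: 1 has a profitable deviation, 26 do not.)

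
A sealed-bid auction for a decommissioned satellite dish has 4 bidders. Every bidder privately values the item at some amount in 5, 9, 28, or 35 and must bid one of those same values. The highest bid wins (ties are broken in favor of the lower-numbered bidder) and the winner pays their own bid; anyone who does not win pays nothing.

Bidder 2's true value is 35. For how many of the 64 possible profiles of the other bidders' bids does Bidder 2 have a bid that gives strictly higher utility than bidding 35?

Others bid (5, 5, 5): truth gives 0; bid 9 gives 26 > 0. Violating.
Others bid (5, 5, 9): truth gives 0; bid 9 gives 26 > 0. Violating.
Others bid (5, 5, 28): truth gives 0; bid 28 gives 7 > 0. Violating.
Others bid (5, 9, 5): truth gives 0; bid 9 gives 26 > 0. Violating.
Others bid (5, 5, 35): truth gives 0; no alternative beats it.
Others bid (5, 9, 35): truth gives 0; no alternative beats it.
(Checking all 64 profiles: 18 have a profitable deviation, 46 do not.)

18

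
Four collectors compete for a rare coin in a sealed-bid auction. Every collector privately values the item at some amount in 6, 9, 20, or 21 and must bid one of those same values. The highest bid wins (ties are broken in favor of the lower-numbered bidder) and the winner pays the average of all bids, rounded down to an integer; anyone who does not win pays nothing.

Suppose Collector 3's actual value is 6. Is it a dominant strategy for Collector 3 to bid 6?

Check each profile of the others' bids and compare truth against every alternative bid.
Others bid (6, 6, 9): truth gives 0, best alternative gives -1.
Others bid (6, 6, 6): truth gives 0, best alternative gives 0.
Others bid (6, 6, 20): truth gives 0, best alternative gives 0.
Others bid (6, 6, 21): truth gives 0, best alternative gives 0.
Others bid (6, 9, 6): truth gives 0, best alternative gives 0.
Others bid (6, 9, 9): truth gives 0, best alternative gives 0.
(Remaining 58 profiles checked similarly; truth is weakly best in each.)
In every case the truthful bid is at least as good as any alternative, so it is a dominant strategy.

Yes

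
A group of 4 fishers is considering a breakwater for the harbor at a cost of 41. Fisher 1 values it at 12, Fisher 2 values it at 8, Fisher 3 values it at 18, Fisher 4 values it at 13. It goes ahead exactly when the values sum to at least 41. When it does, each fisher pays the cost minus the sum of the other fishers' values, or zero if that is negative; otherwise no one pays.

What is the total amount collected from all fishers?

13

Total value 51 ≥ cost 41, so it is built.
Fisher 1: others sum to 39; max(0, 41 - 39) = 2.
Fisher 2: others sum to 43; max(0, 41 - 43) = 0.
Fisher 3: others sum to 33; max(0, 41 - 33) = 8.
Fisher 4: others sum to 38; max(0, 41 - 38) = 3.
Total collected = 2 + 0 + 8 + 3 = 13.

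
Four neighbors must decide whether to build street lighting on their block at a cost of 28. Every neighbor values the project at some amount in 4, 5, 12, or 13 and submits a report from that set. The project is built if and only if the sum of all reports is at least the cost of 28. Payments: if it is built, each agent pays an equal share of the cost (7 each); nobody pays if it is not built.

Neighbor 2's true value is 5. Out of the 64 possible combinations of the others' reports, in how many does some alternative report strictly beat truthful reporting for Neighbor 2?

Others report (5, 5, 13): truth gives -2; report 4 gives 0 > -2. Violating.
Others report (5, 13, 5): truth gives -2; report 4 gives 0 > -2. Violating.
Others report (13, 5, 5): truth gives -2; report 4 gives 0 > -2. Violating.
Others report (4, 4, 4): truth gives 0; no alternative beats it.
Others report (4, 4, 5): truth gives 0; no alternative beats it.
(Checking all 64 profiles: 3 have a profitable deviation, 61 do not.)

3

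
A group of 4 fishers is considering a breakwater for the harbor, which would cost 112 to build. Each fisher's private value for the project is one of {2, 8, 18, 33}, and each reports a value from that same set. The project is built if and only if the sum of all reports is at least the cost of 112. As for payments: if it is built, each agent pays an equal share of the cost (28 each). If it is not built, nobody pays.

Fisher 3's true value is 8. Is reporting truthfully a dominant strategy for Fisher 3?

Check each profile of the others' reports and compare truth against every alternative report.
Others report (2, 2, 2): truth gives 0, best alternative gives 0.
Others report (2, 2, 8): truth gives 0, best alternative gives 0.
Others report (2, 2, 18): truth gives 0, best alternative gives 0.
Others report (2, 2, 33): truth gives 0, best alternative gives 0.
Others report (2, 8, 2): truth gives 0, best alternative gives 0.
Others report (2, 8, 8): truth gives 0, best alternative gives 0.
(Remaining 58 profiles checked similarly; truth is weakly best in each.)
In every case the truthful report is at least as good as any alternative, so it is a dominant strategy.

Yes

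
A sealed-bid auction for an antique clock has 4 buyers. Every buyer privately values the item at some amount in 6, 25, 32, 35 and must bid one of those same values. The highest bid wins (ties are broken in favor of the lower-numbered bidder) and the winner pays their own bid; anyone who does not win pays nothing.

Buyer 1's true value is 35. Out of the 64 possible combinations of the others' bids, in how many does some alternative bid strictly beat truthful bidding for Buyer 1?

Others bid (6, 6, 6): truth gives 0; bid 6 gives 29 > 0. Violating.
Others bid (6, 6, 25): truth gives 0; bid 25 gives 10 > 0. Violating.
Others bid (6, 6, 32): truth gives 0; bid 32 gives 3 > 0. Violating.
Others bid (6, 25, 6): truth gives 0; bid 25 gives 10 > 0. Violating.
Others bid (6, 6, 35): truth gives 0; no alternative beats it.
Others bid (6, 25, 35): truth gives 0; no alternative beats it.
(Checking all 64 profiles: 27 have a profitable deviation, 37 do not.)

27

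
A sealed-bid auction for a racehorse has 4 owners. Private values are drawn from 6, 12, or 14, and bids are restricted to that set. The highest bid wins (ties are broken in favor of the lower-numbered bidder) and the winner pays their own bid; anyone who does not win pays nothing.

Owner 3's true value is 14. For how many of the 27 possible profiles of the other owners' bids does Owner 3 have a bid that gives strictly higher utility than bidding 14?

2

Others bid (6, 6, 6): truth gives 0; bid 12 gives 2 > 0. Violating.
Others bid (6, 6, 12): truth gives 0; bid 12 gives 2 > 0. Violating.
Others bid (6, 6, 14): truth gives 0; no alternative beats it.
Others bid (6, 12, 6): truth gives 0; no alternative beats it.
(Checking all 27 profiles: 2 have a profitable deviation, 25 do not.)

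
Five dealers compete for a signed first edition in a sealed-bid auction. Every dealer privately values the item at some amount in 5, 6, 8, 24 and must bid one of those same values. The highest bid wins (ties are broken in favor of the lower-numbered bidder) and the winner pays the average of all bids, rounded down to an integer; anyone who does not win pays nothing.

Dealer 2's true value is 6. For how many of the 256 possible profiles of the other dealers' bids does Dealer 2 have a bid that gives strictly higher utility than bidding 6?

1

Others bid (6, 5, 5, 5): truth gives 0; bid 8 gives 1 > 0. Violating.
Others bid (5, 5, 5, 5): truth gives 1; no alternative beats it.
Others bid (5, 5, 5, 6): truth gives 1; no alternative beats it.
(Checking all 256 profiles: 1 has a profitable deviation, 255 do not.)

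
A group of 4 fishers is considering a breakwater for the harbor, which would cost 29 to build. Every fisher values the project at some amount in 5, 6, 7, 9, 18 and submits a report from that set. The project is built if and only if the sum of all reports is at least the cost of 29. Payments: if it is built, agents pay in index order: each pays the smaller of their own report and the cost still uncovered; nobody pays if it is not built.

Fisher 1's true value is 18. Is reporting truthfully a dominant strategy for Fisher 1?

No

Consider the case where Fisher 2 reports 5, Fisher 3 reports 5 and Fisher 4 reports 18.
Truthful report 18: project built, pays 18, utility 18 - 18 = 0.
Report 5 instead: project built, pays 5, utility 18 - 5 = 13.
Since 13 > 0, reporting 5 is strictly better here, so truthful reporting is not dominant.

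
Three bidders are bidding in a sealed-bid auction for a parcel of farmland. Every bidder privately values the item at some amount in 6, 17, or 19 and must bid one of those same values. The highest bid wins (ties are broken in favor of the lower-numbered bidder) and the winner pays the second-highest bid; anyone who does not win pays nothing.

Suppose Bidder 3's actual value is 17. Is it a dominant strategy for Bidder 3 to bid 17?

Check each profile of the others' bids and compare truth against every alternative bid.
Others bid (6, 6): truth gives 11, best alternative gives 11.
Others bid (6, 17): truth gives 0, best alternative gives 0.
Others bid (6, 19): truth gives 0, best alternative gives 0.
Others bid (17, 6): truth gives 0, best alternative gives 0.
Others bid (17, 17): truth gives 0, best alternative gives 0.
Others bid (17, 19): truth gives 0, best alternative gives 0.
(Remaining 3 profiles checked similarly; truth is weakly best in each.)
In every case the truthful bid is at least as good as any alternative, so it is a dominant strategy.

Yes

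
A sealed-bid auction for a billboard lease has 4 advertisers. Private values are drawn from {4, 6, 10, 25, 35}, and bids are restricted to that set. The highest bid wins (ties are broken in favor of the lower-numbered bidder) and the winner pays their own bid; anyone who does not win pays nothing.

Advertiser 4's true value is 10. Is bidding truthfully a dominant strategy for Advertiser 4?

No

Consider the case where Advertiser 1 bids 4, Advertiser 2 bids 4 and Advertiser 3 bids 4.
Truthful bid 10: wins, pays 10, utility 10 - 10 = 0.
Bid 6 instead: wins, pays 6, utility 10 - 6 = 4.
Since 4 > 0, bidding 6 is strictly better here, so truthful bidding is not dominant.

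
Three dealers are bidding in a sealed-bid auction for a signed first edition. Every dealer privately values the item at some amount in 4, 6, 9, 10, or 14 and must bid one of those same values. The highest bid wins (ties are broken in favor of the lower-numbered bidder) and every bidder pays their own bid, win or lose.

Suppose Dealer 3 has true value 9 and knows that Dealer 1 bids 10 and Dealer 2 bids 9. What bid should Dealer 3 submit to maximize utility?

Bid 4: loses but pays 4, utility -4.
Bid 6: loses but pays 6, utility -6.
Bid 9: loses but pays 9, utility -9.
Bid 10: loses but pays 10, utility -10.
Bid 14: wins, pays 14, utility 9 - 14 = -5.
The best choice is 4 with utility -4.

4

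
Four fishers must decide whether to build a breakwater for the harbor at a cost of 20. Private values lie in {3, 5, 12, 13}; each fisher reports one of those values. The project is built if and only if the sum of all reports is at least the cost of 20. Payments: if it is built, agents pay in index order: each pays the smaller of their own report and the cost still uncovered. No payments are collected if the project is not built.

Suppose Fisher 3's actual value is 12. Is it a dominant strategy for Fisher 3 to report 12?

No

Consider the case where Fisher 1 reports 3, Fisher 2 reports 3 and Fisher 4 reports 12.
Truthful report 12: project built, pays 12, utility 12 - 12 = 0.
Report 3 instead: project built, pays 3, utility 12 - 3 = 9.
Since 9 > 0, reporting 3 is strictly better here, so truthful reporting is not dominant.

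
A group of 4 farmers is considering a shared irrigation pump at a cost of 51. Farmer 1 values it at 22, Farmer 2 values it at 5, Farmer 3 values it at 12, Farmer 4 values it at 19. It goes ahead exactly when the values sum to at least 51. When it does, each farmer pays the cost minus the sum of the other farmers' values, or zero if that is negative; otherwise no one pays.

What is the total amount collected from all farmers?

32

Total value 58 ≥ cost 51, so it is built.
Farmer 1: others sum to 36; max(0, 51 - 36) = 15.
Farmer 2: others sum to 53; max(0, 51 - 53) = 0.
Farmer 3: others sum to 46; max(0, 51 - 46) = 5.
Farmer 4: others sum to 39; max(0, 51 - 39) = 12.
Total collected = 15 + 0 + 5 + 12 = 32.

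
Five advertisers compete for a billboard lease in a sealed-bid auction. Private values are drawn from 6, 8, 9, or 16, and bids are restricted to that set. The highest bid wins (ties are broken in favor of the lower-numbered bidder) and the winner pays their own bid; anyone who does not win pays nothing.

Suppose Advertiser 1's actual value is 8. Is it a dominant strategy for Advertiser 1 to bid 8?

No

Consider the case where Advertiser 2 bids 6, Advertiser 3 bids 6, Advertiser 4 bids 6 and Advertiser 5 bids 6.
Truthful bid 8: wins, pays 8, utility 8 - 8 = 0.
Bid 6 instead: wins, pays 6, utility 8 - 6 = 2.
Since 2 > 0, bidding 6 is strictly better here, so truthful bidding is not dominant.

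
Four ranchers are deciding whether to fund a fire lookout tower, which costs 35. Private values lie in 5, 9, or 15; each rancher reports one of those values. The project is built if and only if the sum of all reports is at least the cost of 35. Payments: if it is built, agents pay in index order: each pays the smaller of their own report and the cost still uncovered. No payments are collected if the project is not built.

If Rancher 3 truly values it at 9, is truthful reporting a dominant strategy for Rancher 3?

Consider the case where Rancher 1 reports 5, Rancher 2 reports 15 and Rancher 4 reports 15.
Truthful report 9: project built, pays 9, utility 9 - 9 = 0.
Report 5 instead: project built, pays 5, utility 9 - 5 = 4.
Since 4 > 0, reporting 5 is strictly better here, so truthful reporting is not dominant.

No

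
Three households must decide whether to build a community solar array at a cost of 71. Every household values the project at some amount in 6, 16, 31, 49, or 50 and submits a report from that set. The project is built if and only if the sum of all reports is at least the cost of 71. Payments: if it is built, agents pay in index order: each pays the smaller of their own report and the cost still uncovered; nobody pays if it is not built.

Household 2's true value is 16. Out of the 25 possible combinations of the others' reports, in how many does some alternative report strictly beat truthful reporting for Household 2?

Others report (16, 49): truth gives 0; report 6 gives 10 > 0. Violating.
Others report (16, 50): truth gives 0; report 6 gives 10 > 0. Violating.
Others report (31, 49): truth gives 0; report 6 gives 10 > 0. Violating.
Others report (31, 50): truth gives 0; report 6 gives 10 > 0. Violating.
Others report (6, 6): truth gives 0; no alternative beats it.
Others report (6, 16): truth gives 0; no alternative beats it.
(Checking all 25 profiles: 12 have a profitable deviation, 13 do not.)

12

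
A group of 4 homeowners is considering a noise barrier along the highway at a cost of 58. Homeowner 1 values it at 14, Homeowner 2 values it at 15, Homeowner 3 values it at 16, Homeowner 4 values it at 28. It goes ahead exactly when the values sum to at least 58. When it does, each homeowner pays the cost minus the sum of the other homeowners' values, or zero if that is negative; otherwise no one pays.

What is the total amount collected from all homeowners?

Total value 73 ≥ cost 58, so it is built.
Homeowner 1: others sum to 59; max(0, 58 - 59) = 0.
Homeowner 2: others sum to 58; max(0, 58 - 58) = 0.
Homeowner 3: others sum to 57; max(0, 58 - 57) = 1.
Homeowner 4: others sum to 45; max(0, 58 - 45) = 13.
Total collected = 0 + 0 + 1 + 13 = 14.

14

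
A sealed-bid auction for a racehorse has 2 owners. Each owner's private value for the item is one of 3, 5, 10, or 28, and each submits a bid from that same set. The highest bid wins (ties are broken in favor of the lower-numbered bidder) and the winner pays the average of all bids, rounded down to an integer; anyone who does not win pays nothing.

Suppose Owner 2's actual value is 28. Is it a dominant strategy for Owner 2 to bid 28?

Consider the case where Owner 1 bids 3.
Truthful bid 28: wins, pays 15, utility 28 - 15 = 13.
Bid 5 instead: wins, pays 4, utility 28 - 4 = 24.
Since 24 > 13, bidding 5 is strictly better here, so truthful bidding is not dominant.

No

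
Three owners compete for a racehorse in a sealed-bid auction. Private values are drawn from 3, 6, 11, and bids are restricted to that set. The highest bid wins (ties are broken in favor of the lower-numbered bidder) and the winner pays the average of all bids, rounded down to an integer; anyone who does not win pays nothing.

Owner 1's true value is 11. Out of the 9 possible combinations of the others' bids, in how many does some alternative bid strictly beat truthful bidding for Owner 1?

4

Others bid (3, 3): truth gives 6; bid 3 gives 8 > 6. Violating.
Others bid (3, 6): truth gives 5; bid 6 gives 6 > 5. Violating.
Others bid (6, 3): truth gives 5; bid 6 gives 6 > 5. Violating.
Others bid (6, 6): truth gives 4; bid 6 gives 5 > 4. Violating.
Others bid (3, 11): truth gives 3; no alternative beats it.
Others bid (6, 11): truth gives 2; no alternative beats it.
(Checking all 9 profiles: 4 have a profitable deviation, 5 do not.)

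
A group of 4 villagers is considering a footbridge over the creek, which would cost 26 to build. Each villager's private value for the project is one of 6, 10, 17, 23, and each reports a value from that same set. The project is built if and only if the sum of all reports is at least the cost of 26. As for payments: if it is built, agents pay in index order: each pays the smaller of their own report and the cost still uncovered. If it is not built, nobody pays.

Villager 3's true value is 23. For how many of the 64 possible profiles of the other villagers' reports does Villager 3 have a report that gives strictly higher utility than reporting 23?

12

Others report (6, 6, 6): truth gives 9; report 10 gives 13 > 9. Violating.
Others report (6, 6, 10): truth gives 9; report 6 gives 17 > 9. Violating.
Others report (6, 6, 17): truth gives 9; report 6 gives 17 > 9. Violating.
Others report (6, 6, 23): truth gives 9; report 6 gives 17 > 9. Violating.
Others report (6, 17, 6): truth gives 20; no alternative beats it.
Others report (6, 17, 10): truth gives 20; no alternative beats it.
(Checking all 64 profiles: 12 have a profitable deviation, 52 do not.)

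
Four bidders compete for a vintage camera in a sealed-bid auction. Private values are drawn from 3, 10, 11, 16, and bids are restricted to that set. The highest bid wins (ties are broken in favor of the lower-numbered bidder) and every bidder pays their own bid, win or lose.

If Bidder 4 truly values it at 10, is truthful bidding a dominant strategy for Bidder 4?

Consider the case where Bidder 1 bids 3, Bidder 2 bids 3 and Bidder 3 bids 10.
Truthful bid 10: loses but pays 10, utility -10.
Bid 3 instead: loses but pays 3, utility -3.
Since -3 > -10, bidding 3 is strictly better here, so truthful bidding is not dominant.

No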